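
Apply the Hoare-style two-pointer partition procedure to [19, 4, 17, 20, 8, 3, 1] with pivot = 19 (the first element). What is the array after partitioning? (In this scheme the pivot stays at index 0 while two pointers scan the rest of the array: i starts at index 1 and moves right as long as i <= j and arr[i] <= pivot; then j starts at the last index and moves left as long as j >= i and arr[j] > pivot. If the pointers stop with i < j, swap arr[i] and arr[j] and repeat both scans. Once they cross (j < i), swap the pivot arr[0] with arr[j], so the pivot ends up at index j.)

Hoare-style two-pointer partition with pivot = 19:

Initial array: [19, 4, 17, 20, 8, 3, 1]

Pointers start at i = 1, j = 6.
i stops at index 3 (arr[3]=20 > 19), j stops at index 6 (arr[6]=1 <= 19): swap arr[3] and arr[6], array becomes [19, 4, 17, 1, 8, 3, 20]
i ends at 6, j ends at 5: the pointers have crossed (j < i), so scanning stops.

Swap pivot arr[0] with arr[5] to place pivot at position 5: [3, 4, 17, 1, 8, 19, 20]
Pivot position: 5

After partitioning with pivot 19, the array becomes [3, 4, 17, 1, 8, 19, 20]. The pivot is placed at index 5. All elements to the left of the pivot are <= 19, and all elements to the right are > 19.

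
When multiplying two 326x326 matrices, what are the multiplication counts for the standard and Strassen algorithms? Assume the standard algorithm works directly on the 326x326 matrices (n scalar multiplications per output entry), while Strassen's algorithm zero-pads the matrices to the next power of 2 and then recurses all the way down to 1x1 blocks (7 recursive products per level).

Matrix multiplication for 326x326 matrices:

Strassen's algorithm requires power-of-2 dimensions. Pad 326x326 to 512x512 (next power of 2).

Standard algorithm: 326^3 = 34645976 multiplications
Strassen's algorithm: 7^(log2(512)) = 7^9 = 40353607 multiplications
Difference: 34645976 - 40353607 = -5707631 (Strassen uses MORE here due to padding overhead — for small or just-over-power-of-2 n, padding can outweigh the per-level savings)

Standard: 34645976 multiplications (326^3). Strassen: 40353607 multiplications (7^9, after padding to 512x512). Strassen reduces 8 recursive multiplications to 7 at each level.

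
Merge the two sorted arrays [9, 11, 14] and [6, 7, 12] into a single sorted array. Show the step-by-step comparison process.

Merging process:

Compare 9 vs 6: take 6 from right. Merged: [6]
Compare 9 vs 7: take 7 from right. Merged: [6, 7]
Compare 9 vs 12: take 9 from left. Merged: [6, 7, 9]
Compare 11 vs 12: take 11 from left. Merged: [6, 7, 9, 11]
Compare 14 vs 12: take 12 from right. Merged: [6, 7, 9, 11, 12]
Append remaining from left: [14]. Merged: [6, 7, 9, 11, 12, 14]

Final merged array: [6, 7, 9, 11, 12, 14]
Total comparisons: 5

The merged array is [6, 7, 9, 11, 12, 14], requiring 5 comparisons. The merge step runs in O(n) time where n is the total number of elements.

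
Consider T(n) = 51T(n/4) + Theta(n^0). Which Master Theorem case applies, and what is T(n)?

Master Theorem for T(n) = 51T(n/4) + O(n^0):

a = 51, b = 4, c = 0
log_b(a) = log_4(51) = 2.8362

Case 1: c = 0 < log_4(51) = 2.8362
T(n) = O(n^(log_4 51))

For T(n) = 51T(n/4) + O(n^0): log_4(51) = 2.8362. This is Case 1 of the Master Theorem (c < log_b(a), work dominated by leaves), giving O(n^(log_4 51)).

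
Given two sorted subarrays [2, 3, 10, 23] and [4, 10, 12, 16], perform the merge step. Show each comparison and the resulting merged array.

Merging process:

Compare 2 vs 4: take 2 from left. Merged: [2]
Compare 3 vs 4: take 3 from left. Merged: [2, 3]
Compare 10 vs 4: take 4 from right. Merged: [2, 3, 4]
Compare 10 vs 10: take 10 from left. Merged: [2, 3, 4, 10]
Compare 23 vs 10: take 10 from right. Merged: [2, 3, 4, 10, 10]
Compare 23 vs 12: take 12 from right. Merged: [2, 3, 4, 10, 10, 12]
Compare 23 vs 16: take 16 from right. Merged: [2, 3, 4, 10, 10, 12, 16]
Append remaining from left: [23]. Merged: [2, 3, 4, 10, 10, 12, 16, 23]

Final merged array: [2, 3, 4, 10, 10, 12, 16, 23]
Total comparisons: 7

The merged array is [2, 3, 4, 10, 10, 12, 16, 23], requiring 7 comparisons. The merge step runs in O(n) time where n is the total number of elements.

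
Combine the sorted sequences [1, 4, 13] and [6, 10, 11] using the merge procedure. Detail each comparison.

Merging process:

Compare 1 vs 6: take 1 from left. Merged: [1]
Compare 4 vs 6: take 4 from left. Merged: [1, 4]
Compare 13 vs 6: take 6 from right. Merged: [1, 4, 6]
Compare 13 vs 10: take 10 from right. Merged: [1, 4, 6, 10]
Compare 13 vs 11: take 11 from right. Merged: [1, 4, 6, 10, 11]
Append remaining from left: [13]. Merged: [1, 4, 6, 10, 11, 13]

Final merged array: [1, 4, 6, 10, 11, 13]
Total comparisons: 5

The merged array is [1, 4, 6, 10, 11, 13], requiring 5 comparisons. The merge step runs in O(n) time where n is the total number of elements.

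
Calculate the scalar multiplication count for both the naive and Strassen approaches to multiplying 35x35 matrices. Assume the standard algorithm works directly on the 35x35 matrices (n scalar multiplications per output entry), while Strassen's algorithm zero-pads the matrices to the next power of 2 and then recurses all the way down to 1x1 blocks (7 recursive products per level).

Matrix multiplication for 35x35 matrices:

Strassen's algorithm requires power-of-2 dimensions. Pad 35x35 to 64x64 (next power of 2).

Standard algorithm: 35^3 = 42875 multiplications
Strassen's algorithm: 7^(log2(64)) = 7^6 = 117649 multiplications
Difference: 42875 - 117649 = -74774 (Strassen uses MORE here due to padding overhead — for small or just-over-power-of-2 n, padding can outweigh the per-level savings)

Standard: 42875 multiplications (35^3). Strassen: 117649 multiplications (7^6, after padding to 64x64). Strassen reduces 8 recursive multiplications to 7 at each level.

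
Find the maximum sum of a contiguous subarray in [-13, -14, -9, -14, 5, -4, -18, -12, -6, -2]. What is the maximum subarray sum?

Using Kadane's algorithm on [-13, -14, -9, -14, 5, -4, -18, -12, -6, -2]:

Scanning through the array:
Position 1 (value -14): max_ending_here = -14, max_so_far = -13
Position 2 (value -9): max_ending_here = -9, max_so_far = -9
Position 3 (value -14): max_ending_here = -14, max_so_far = -9
Position 4 (value 5): max_ending_here = 5, max_so_far = 5
Position 5 (value -4): max_ending_here = 1, max_so_far = 5
Position 6 (value -18): max_ending_here = -17, max_so_far = 5
Position 7 (value -12): max_ending_here = -12, max_so_far = 5
Position 8 (value -6): max_ending_here = -6, max_so_far = 5
Position 9 (value -2): max_ending_here = -2, max_so_far = 5

Maximum subarray: [5]
Maximum sum: 5

The maximum subarray is [5] with sum 5. This subarray runs from index 4 to index 4.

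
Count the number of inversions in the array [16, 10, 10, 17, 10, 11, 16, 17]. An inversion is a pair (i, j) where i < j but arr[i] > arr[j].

Finding inversions in [16, 10, 10, 17, 10, 11, 16, 17]:

(0, 1): arr[0]=16 > arr[1]=10
(0, 2): arr[0]=16 > arr[2]=10
(0, 4): arr[0]=16 > arr[4]=10
(0, 5): arr[0]=16 > arr[5]=11
(3, 4): arr[3]=17 > arr[4]=10
(3, 5): arr[3]=17 > arr[5]=11
(3, 6): arr[3]=17 > arr[6]=16

Total inversions: 7

The array has 7 inversion(s): (0,1), (0,2), (0,4), (0,5), (3,4), (3,5), (3,6). Each pair (i,j) satisfies i < j and arr[i] > arr[j].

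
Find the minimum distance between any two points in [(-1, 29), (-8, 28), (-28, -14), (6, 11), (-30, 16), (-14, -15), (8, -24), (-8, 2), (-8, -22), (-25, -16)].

Computing all pairwise distances among 10 points:

d((-1, 29), (-8, 28)) = 7.0711
d((-1, 29), (-28, -14)) = 50.774
d((-1, 29), (6, 11)) = 19.3132
d((-1, 29), (-30, 16)) = 31.7805
d((-1, 29), (-14, -15)) = 45.8803
d((-1, 29), (8, -24)) = 53.7587
d((-1, 29), (-8, 2)) = 27.8927
d((-1, 29), (-8, -22)) = 51.4782
d((-1, 29), (-25, -16)) = 51.0
d((-8, 28), (-28, -14)) = 46.5188
d((-8, 28), (6, 11)) = 22.0227
d((-8, 28), (-30, 16)) = 25.0599
d((-8, 28), (-14, -15)) = 43.4166
d((-8, 28), (8, -24)) = 54.4059
d((-8, 28), (-8, 2)) = 26.0
d((-8, 28), (-8, -22)) = 50.0
d((-8, 28), (-25, -16)) = 47.1699
d((-28, -14), (6, 11)) = 42.2019
d((-28, -14), (-30, 16)) = 30.0666
d((-28, -14), (-14, -15)) = 14.0357
d((-28, -14), (8, -24)) = 37.3631
d((-28, -14), (-8, 2)) = 25.6125
d((-28, -14), (-8, -22)) = 21.5407
d((-28, -14), (-25, -16)) = 3.6056 <-- minimum
d((6, 11), (-30, 16)) = 36.3456
d((6, 11), (-14, -15)) = 32.8024
d((6, 11), (8, -24)) = 35.0571
d((6, 11), (-8, 2)) = 16.6433
d((6, 11), (-8, -22)) = 35.8469
d((6, 11), (-25, -16)) = 41.1096
d((-30, 16), (-14, -15)) = 34.8855
d((-30, 16), (8, -24)) = 55.1725
d((-30, 16), (-8, 2)) = 26.0768
d((-30, 16), (-8, -22)) = 43.909
d((-30, 16), (-25, -16)) = 32.3883
d((-14, -15), (8, -24)) = 23.7697
d((-14, -15), (-8, 2)) = 18.0278
d((-14, -15), (-8, -22)) = 9.2195
d((-14, -15), (-25, -16)) = 11.0454
d((8, -24), (-8, 2)) = 30.5287
d((8, -24), (-8, -22)) = 16.1245
d((8, -24), (-25, -16)) = 33.9559
d((-8, 2), (-8, -22)) = 24.0
d((-8, 2), (-25, -16)) = 24.7588
d((-8, -22), (-25, -16)) = 18.0278

Closest pair: (-28, -14) and (-25, -16) with distance 3.6056

The closest pair is (-28, -14) and (-25, -16) with Euclidean distance 3.6056. For 10 points, brute-force pairwise comparison is shown above. For large n, the divide-and-conquer algorithm (sort by x, recurse on halves, check the dividing strip) achieves O(n log n).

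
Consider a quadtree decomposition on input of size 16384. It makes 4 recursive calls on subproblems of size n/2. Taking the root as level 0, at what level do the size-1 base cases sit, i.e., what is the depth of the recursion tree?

For divide and conquer with division factor 2:

Problem sizes at each level:
Level 0: 16384
Level 1: 8192
Level 2: 4096
Level 3: 2048
Level 4: 1024
Level 5: 512
Level 6: 256
Level 7: 128
Level 8: 64
Level 9: 32
Level 10: 16
Level 11: 8
Level 12: 4
Level 13: 2
Level 14: 1

The root is level 0 and the size-1 base case is level 14 (the tree spans levels 0 through 14, i.e. 15 levels counting the root), so the depth is the number of divisions: log_2(16384) = 14

The recursion tree depth is log_2(16384) = 14. At each level, the problem size is divided by 2, so it takes 14 divisions to reduce to a base case of size 1. The algorithm makes 4 recursive calls at each level.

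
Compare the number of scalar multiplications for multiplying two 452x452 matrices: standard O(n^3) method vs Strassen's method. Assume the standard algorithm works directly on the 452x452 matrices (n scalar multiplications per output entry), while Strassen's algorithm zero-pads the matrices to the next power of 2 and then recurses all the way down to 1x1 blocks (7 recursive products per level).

Matrix multiplication for 452x452 matrices:

Strassen's algorithm requires power-of-2 dimensions. Pad 452x452 to 512x512 (next power of 2).

Standard algorithm: 452^3 = 92345408 multiplications
Strassen's algorithm: 7^(log2(512)) = 7^9 = 40353607 multiplications
Savings: 92345408 - 40353607 = 51991801 multiplications

Standard: 92345408 multiplications (452^3). Strassen: 40353607 multiplications (7^9, after padding to 512x512). Strassen reduces 8 recursive multiplications to 7 at each level.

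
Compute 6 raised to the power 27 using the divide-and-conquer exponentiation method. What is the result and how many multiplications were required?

Computing 6^27 by squaring (build up from 6^1; each line after the first costs one multiplication):

6^1 = 6
6^2 = (6^1)^2 = 6^2 = 36
6^3 = 6 * 6^2 = 6 * 36 = 216
6^6 = (6^3)^2 = 216^2 = 46656
6^12 = (6^6)^2 = 46656^2 = 2176782336
6^13 = 6 * 6^12 = 6 * 2176782336 = 13060694016
6^26 = (6^13)^2 = 13060694016^2 = 170581728179578208256
6^27 = 6 * 6^26 = 6 * 170581728179578208256 = 1023490369077469249536

Result: 1023490369077469249536
Multiplications needed: 7 (7 lines after 6^1)

6^27 = 1023490369077469249536. Using exponentiation by squaring, this requires 7 multiplications. The key idea: if the exponent is even, square the half-power; if odd, multiply by the base once.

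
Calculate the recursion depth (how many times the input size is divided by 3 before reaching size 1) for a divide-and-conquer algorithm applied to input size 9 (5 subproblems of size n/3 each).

For divide and conquer with division factor 3:

Problem sizes at each level:
Level 0: 9
Level 1: 3
Level 2: 1

The root is level 0 and the size-1 base case is level 2 (the tree spans levels 0 through 2, i.e. 3 levels counting the root), so the depth is the number of divisions: log_3(9) = 2

The recursion tree depth is log_3(9) = 2. At each level, the problem size is divided by 3, so it takes 2 divisions to reduce to a base case of size 1. The algorithm makes 5 recursive calls at each level.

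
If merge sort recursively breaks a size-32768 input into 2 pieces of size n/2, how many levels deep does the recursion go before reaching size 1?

For divide and conquer with division factor 2:

Problem sizes at each level:
Level 0: 32768
Level 1: 16384
Level 2: 8192
Level 3: 4096
Level 4: 2048
Level 5: 1024
Level 6: 512
Level 7: 256
Level 8: 128
Level 9: 64
Level 10: 32
Level 11: 16
Level 12: 8
Level 13: 4
Level 14: 2
Level 15: 1

The root is level 0 and the size-1 base case is level 15 (the tree spans levels 0 through 15, i.e. 16 levels counting the root), so the depth is the number of divisions: log_2(32768) = 15

The recursion tree depth is log_2(32768) = 15. At each level, the problem size is divided by 2, so it takes 15 divisions to reduce to a base case of size 1. The algorithm makes 2 recursive calls at each level.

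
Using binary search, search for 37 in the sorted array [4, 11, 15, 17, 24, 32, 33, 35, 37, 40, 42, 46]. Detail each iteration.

Binary search for 37 in [4, 11, 15, 17, 24, 32, 33, 35, 37, 40, 42, 46]:

lo=0, hi=11, mid=5, arr[mid]=32 -> 32 < 37, search right half
lo=6, hi=11, mid=8, arr[mid]=37 -> Found target at index 8!

Binary search finds 37 at index 8 after 2 comparisons. The search repeatedly halves the search space by comparing with the middle element.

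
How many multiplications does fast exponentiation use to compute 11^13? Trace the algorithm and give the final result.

Computing 11^13 by squaring (build up from 11^1; each line after the first costs one multiplication):

11^1 = 11
11^2 = (11^1)^2 = 11^2 = 121
11^3 = 11 * 11^2 = 11 * 121 = 1331
11^6 = (11^3)^2 = 1331^2 = 1771561
11^12 = (11^6)^2 = 1771561^2 = 3138428376721
11^13 = 11 * 11^12 = 11 * 3138428376721 = 34522712143931

Result: 34522712143931
Multiplications needed: 5 (5 lines after 11^1)

11^13 = 34522712143931. Using exponentiation by squaring, this requires 5 multiplications. The key idea: if the exponent is even, square the half-power; if odd, multiply by the base once.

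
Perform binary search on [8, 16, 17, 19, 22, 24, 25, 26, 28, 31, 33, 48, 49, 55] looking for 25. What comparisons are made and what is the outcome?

Binary search for 25 in [8, 16, 17, 19, 22, 24, 25, 26, 28, 31, 33, 48, 49, 55]:

lo=0, hi=13, mid=6, arr[mid]=25 -> Found target at index 6!

Binary search finds 25 at index 6 after 1 comparisons. The search repeatedly halves the search space by comparing with the middle element.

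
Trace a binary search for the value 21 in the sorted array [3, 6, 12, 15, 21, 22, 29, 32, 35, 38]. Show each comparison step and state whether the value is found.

Binary search for 21 in [3, 6, 12, 15, 21, 22, 29, 32, 35, 38]:

lo=0, hi=9, mid=4, arr[mid]=21 -> Found target at index 4!

Binary search finds 21 at index 4 after 1 comparisons. The search repeatedly halves the search space by comparing with the middle element.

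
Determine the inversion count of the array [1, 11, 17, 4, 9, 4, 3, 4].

Finding inversions in [1, 11, 17, 4, 9, 4, 3, 4]:

(1, 3): arr[1]=11 > arr[3]=4
(1, 4): arr[1]=11 > arr[4]=9
(1, 5): arr[1]=11 > arr[5]=4
(1, 6): arr[1]=11 > arr[6]=3
(1, 7): arr[1]=11 > arr[7]=4
(2, 3): arr[2]=17 > arr[3]=4
(2, 4): arr[2]=17 > arr[4]=9
(2, 5): arr[2]=17 > arr[5]=4
(2, 6): arr[2]=17 > arr[6]=3
(2, 7): arr[2]=17 > arr[7]=4
(3, 6): arr[3]=4 > arr[6]=3
(4, 5): arr[4]=9 > arr[5]=4
(4, 6): arr[4]=9 > arr[6]=3
(4, 7): arr[4]=9 > arr[7]=4
(5, 6): arr[5]=4 > arr[6]=3

Total inversions: 15

The array has 15 inversion(s): (1,3), (1,4), (1,5), (1,6), (1,7), (2,3), (2,4), (2,5), (2,6), (2,7), (3,6), (4,5), (4,6), (4,7), (5,6). Each pair (i,j) satisfies i < j and arr[i] > arr[j].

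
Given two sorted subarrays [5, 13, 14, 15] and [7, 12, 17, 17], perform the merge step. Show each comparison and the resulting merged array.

Merging process:

Compare 5 vs 7: take 5 from left. Merged: [5]
Compare 13 vs 7: take 7 from right. Merged: [5, 7]
Compare 13 vs 12: take 12 from right. Merged: [5, 7, 12]
Compare 13 vs 17: take 13 from left. Merged: [5, 7, 12, 13]
Compare 14 vs 17: take 14 from left. Merged: [5, 7, 12, 13, 14]
Compare 15 vs 17: take 15 from left. Merged: [5, 7, 12, 13, 14, 15]
Append remaining from right: [17, 17]. Merged: [5, 7, 12, 13, 14, 15, 17, 17]

Final merged array: [5, 7, 12, 13, 14, 15, 17, 17]
Total comparisons: 6

The merged array is [5, 7, 12, 13, 14, 15, 17, 17], requiring 6 comparisons. The merge step runs in O(n) time where n is the total number of elements.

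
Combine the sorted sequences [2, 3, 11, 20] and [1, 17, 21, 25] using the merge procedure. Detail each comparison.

Merging process:

Compare 2 vs 1: take 1 from right. Merged: [1]
Compare 2 vs 17: take 2 from left. Merged: [1, 2]
Compare 3 vs 17: take 3 from left. Merged: [1, 2, 3]
Compare 11 vs 17: take 11 from left. Merged: [1, 2, 3, 11]
Compare 20 vs 17: take 17 from right. Merged: [1, 2, 3, 11, 17]
Compare 20 vs 21: take 20 from left. Merged: [1, 2, 3, 11, 17, 20]
Append remaining from right: [21, 25]. Merged: [1, 2, 3, 11, 17, 20, 21, 25]

Final merged array: [1, 2, 3, 11, 17, 20, 21, 25]
Total comparisons: 6

The merged array is [1, 2, 3, 11, 17, 20, 21, 25], requiring 6 comparisons. The merge step runs in O(n) time where n is the total number of elements.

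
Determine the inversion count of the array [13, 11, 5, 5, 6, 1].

Finding inversions in [13, 11, 5, 5, 6, 1]:

(0, 1): arr[0]=13 > arr[1]=11
(0, 2): arr[0]=13 > arr[2]=5
(0, 3): arr[0]=13 > arr[3]=5
(0, 4): arr[0]=13 > arr[4]=6
(0, 5): arr[0]=13 > arr[5]=1
(1, 2): arr[1]=11 > arr[2]=5
(1, 3): arr[1]=11 > arr[3]=5
(1, 4): arr[1]=11 > arr[4]=6
(1, 5): arr[1]=11 > arr[5]=1
(2, 5): arr[2]=5 > arr[5]=1
(3, 5): arr[3]=5 > arr[5]=1
(4, 5): arr[4]=6 > arr[5]=1

Total inversions: 12

The array has 12 inversion(s): (0,1), (0,2), (0,3), (0,4), (0,5), (1,2), (1,3), (1,4), (1,5), (2,5), (3,5), (4,5). Each pair (i,j) satisfies i < j and arr[i] > arr[j].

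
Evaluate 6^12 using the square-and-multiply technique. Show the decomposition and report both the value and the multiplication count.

Computing 6^12 by squaring (build up from 6^1; each line after the first costs one multiplication):

6^1 = 6
6^2 = (6^1)^2 = 6^2 = 36
6^3 = 6 * 6^2 = 6 * 36 = 216
6^6 = (6^3)^2 = 216^2 = 46656
6^12 = (6^6)^2 = 46656^2 = 2176782336

Result: 2176782336
Multiplications needed: 4 (4 lines after 6^1)

6^12 = 2176782336. Using exponentiation by squaring, this requires 4 multiplications. The key idea: if the exponent is even, square the half-power; if odd, multiply by the base once.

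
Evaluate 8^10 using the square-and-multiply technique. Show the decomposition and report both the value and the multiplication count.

Computing 8^10 by squaring (build up from 8^1; each line after the first costs one multiplication):

8^1 = 8
8^2 = (8^1)^2 = 8^2 = 64
8^4 = (8^2)^2 = 64^2 = 4096
8^5 = 8 * 8^4 = 8 * 4096 = 32768
8^10 = (8^5)^2 = 32768^2 = 1073741824

Result: 1073741824
Multiplications needed: 4 (4 lines after 8^1)

8^10 = 1073741824. Using exponentiation by squaring, this requires 4 multiplications. The key idea: if the exponent is even, square the half-power; if odd, multiply by the base once.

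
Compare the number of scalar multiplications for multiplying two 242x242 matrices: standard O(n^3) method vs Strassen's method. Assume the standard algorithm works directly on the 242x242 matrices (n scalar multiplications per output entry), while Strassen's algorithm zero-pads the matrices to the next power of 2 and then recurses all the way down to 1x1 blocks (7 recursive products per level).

Matrix multiplication for 242x242 matrices:

Strassen's algorithm requires power-of-2 dimensions. Pad 242x242 to 256x256 (next power of 2).

Standard algorithm: 242^3 = 14172488 multiplications
Strassen's algorithm: 7^(log2(256)) = 7^8 = 5764801 multiplications
Savings: 14172488 - 5764801 = 8407687 multiplications

Standard: 14172488 multiplications (242^3). Strassen: 5764801 multiplications (7^8, after padding to 256x256). Strassen reduces 8 recursive multiplications to 7 at each level.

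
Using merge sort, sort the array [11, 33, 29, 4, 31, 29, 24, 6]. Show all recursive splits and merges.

Merge sort trace:

Split: [11, 33, 29, 4, 31, 29, 24, 6] -> [11, 33, 29, 4] and [31, 29, 24, 6]
  Split: [11, 33, 29, 4] -> [11, 33] and [29, 4]
    Split: [11, 33] -> [11] and [33]
    Merge: [11] + [33] -> [11, 33]
    Split: [29, 4] -> [29] and [4]
    Merge: [29] + [4] -> [4, 29]
  Merge: [11, 33] + [4, 29] -> [4, 11, 29, 33]
  Split: [31, 29, 24, 6] -> [31, 29] and [24, 6]
    Split: [31, 29] -> [31] and [29]
    Merge: [31] + [29] -> [29, 31]
    Split: [24, 6] -> [24] and [6]
    Merge: [24] + [6] -> [6, 24]
  Merge: [29, 31] + [6, 24] -> [6, 24, 29, 31]
Merge: [4, 11, 29, 33] + [6, 24, 29, 31] -> [4, 6, 11, 24, 29, 29, 31, 33]

Final sorted array: [4, 6, 11, 24, 29, 29, 31, 33]

The merge sort proceeds by recursively splitting the array and merging sorted halves.
After all merges, the sorted array is [4, 6, 11, 24, 29, 29, 31, 33].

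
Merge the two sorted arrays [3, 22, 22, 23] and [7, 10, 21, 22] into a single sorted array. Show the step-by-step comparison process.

Merging process:

Compare 3 vs 7: take 3 from left. Merged: [3]
Compare 22 vs 7: take 7 from right. Merged: [3, 7]
Compare 22 vs 10: take 10 from right. Merged: [3, 7, 10]
Compare 22 vs 21: take 21 from right. Merged: [3, 7, 10, 21]
Compare 22 vs 22: take 22 from left. Merged: [3, 7, 10, 21, 22]
Compare 22 vs 22: take 22 from left. Merged: [3, 7, 10, 21, 22, 22]
Compare 23 vs 22: take 22 from right. Merged: [3, 7, 10, 21, 22, 22, 22]
Append remaining from left: [23]. Merged: [3, 7, 10, 21, 22, 22, 22, 23]

Final merged array: [3, 7, 10, 21, 22, 22, 22, 23]
Total comparisons: 7

The merged array is [3, 7, 10, 21, 22, 22, 22, 23], requiring 7 comparisons. The merge step runs in O(n) time where n is the total number of elements.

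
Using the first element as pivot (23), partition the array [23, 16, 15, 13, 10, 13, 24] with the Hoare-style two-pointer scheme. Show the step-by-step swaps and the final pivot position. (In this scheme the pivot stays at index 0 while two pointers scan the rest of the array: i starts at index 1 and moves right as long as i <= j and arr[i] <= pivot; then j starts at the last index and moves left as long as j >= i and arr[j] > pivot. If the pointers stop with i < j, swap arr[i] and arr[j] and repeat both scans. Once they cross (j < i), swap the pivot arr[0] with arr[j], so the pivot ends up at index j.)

Hoare-style two-pointer partition with pivot = 23:

Initial array: [23, 16, 15, 13, 10, 13, 24]

Pointers start at i = 1, j = 6.
i ends at 6, j ends at 5: the pointers have crossed (j < i), so scanning stops.

Swap pivot arr[0] with arr[5] to place pivot at position 5: [13, 16, 15, 13, 10, 23, 24]
Pivot position: 5

After partitioning with pivot 23, the array becomes [13, 16, 15, 13, 10, 23, 24]. The pivot is placed at index 5. All elements to the left of the pivot are <= 23, and all elements to the right are > 23.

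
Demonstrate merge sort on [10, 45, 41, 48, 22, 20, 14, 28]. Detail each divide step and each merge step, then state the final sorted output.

Merge sort trace:

Split: [10, 45, 41, 48, 22, 20, 14, 28] -> [10, 45, 41, 48] and [22, 20, 14, 28]
  Split: [10, 45, 41, 48] -> [10, 45] and [41, 48]
    Split: [10, 45] -> [10] and [45]
    Merge: [10] + [45] -> [10, 45]
    Split: [41, 48] -> [41] and [48]
    Merge: [41] + [48] -> [41, 48]
  Merge: [10, 45] + [41, 48] -> [10, 41, 45, 48]
  Split: [22, 20, 14, 28] -> [22, 20] and [14, 28]
    Split: [22, 20] -> [22] and [20]
    Merge: [22] + [20] -> [20, 22]
    Split: [14, 28] -> [14] and [28]
    Merge: [14] + [28] -> [14, 28]
  Merge: [20, 22] + [14, 28] -> [14, 20, 22, 28]
Merge: [10, 41, 45, 48] + [14, 20, 22, 28] -> [10, 14, 20, 22, 28, 41, 45, 48]

Final sorted array: [10, 14, 20, 22, 28, 41, 45, 48]

The merge sort proceeds by recursively splitting the array and merging sorted halves.
After all merges, the sorted array is [10, 14, 20, 22, 28, 41, 45, 48].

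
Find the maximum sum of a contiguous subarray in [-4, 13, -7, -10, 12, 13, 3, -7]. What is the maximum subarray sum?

Using Kadane's algorithm on [-4, 13, -7, -10, 12, 13, 3, -7]:

Scanning through the array:
Position 1 (value 13): max_ending_here = 13, max_so_far = 13
Position 2 (value -7): max_ending_here = 6, max_so_far = 13
Position 3 (value -10): max_ending_here = -4, max_so_far = 13
Position 4 (value 12): max_ending_here = 12, max_so_far = 13
Position 5 (value 13): max_ending_here = 25, max_so_far = 25
Position 6 (value 3): max_ending_here = 28, max_so_far = 28
Position 7 (value -7): max_ending_here = 21, max_so_far = 28

Maximum subarray: [12, 13, 3]
Maximum sum: 28

The maximum subarray is [12, 13, 3] with sum 28. This subarray runs from index 4 to index 6.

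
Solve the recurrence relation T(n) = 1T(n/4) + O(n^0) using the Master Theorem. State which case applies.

Master Theorem for T(n) = 1T(n/4) + O(n^0):

a = 1, b = 4, c = 0
log_b(a) = log_4(1) = 0.0000

Case 2: c = 0 = log_4(1) = 0.0000
T(n) = O(n^0 log n) = O(log n)

For T(n) = 1T(n/4) + O(n^0): log_4(1) = 0.0000. This is Case 2 of the Master Theorem (c = log_b(a), equal work at all levels), giving O(log n).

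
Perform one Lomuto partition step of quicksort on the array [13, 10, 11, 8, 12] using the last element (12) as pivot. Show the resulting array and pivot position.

Lomuto partition with pivot = 12:

Initial array: [13, 10, 11, 8, 12]

arr[0]=13 > 12: no swap
arr[1]=10 <= 12: swap with position 0, array becomes [10, 13, 11, 8, 12]
arr[2]=11 <= 12: swap with position 1, array becomes [10, 11, 13, 8, 12]
arr[3]=8 <= 12: swap with position 2, array becomes [10, 11, 8, 13, 12]

Place pivot at position 3: [10, 11, 8, 12, 13]
Pivot position: 3

After partitioning with pivot 12, the array becomes [10, 11, 8, 12, 13]. The pivot is placed at index 3. All elements to the left of the pivot are <= 12, and all elements to the right are > 12.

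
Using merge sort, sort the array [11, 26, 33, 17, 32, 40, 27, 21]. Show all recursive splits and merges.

Merge sort trace:

Split: [11, 26, 33, 17, 32, 40, 27, 21] -> [11, 26, 33, 17] and [32, 40, 27, 21]
  Split: [11, 26, 33, 17] -> [11, 26] and [33, 17]
    Split: [11, 26] -> [11] and [26]
    Merge: [11] + [26] -> [11, 26]
    Split: [33, 17] -> [33] and [17]
    Merge: [33] + [17] -> [17, 33]
  Merge: [11, 26] + [17, 33] -> [11, 17, 26, 33]
  Split: [32, 40, 27, 21] -> [32, 40] and [27, 21]
    Split: [32, 40] -> [32] and [40]
    Merge: [32] + [40] -> [32, 40]
    Split: [27, 21] -> [27] and [21]
    Merge: [27] + [21] -> [21, 27]
  Merge: [32, 40] + [21, 27] -> [21, 27, 32, 40]
Merge: [11, 17, 26, 33] + [21, 27, 32, 40] -> [11, 17, 21, 26, 27, 32, 33, 40]

Final sorted array: [11, 17, 21, 26, 27, 32, 33, 40]

The merge sort proceeds by recursively splitting the array and merging sorted halves.
After all merges, the sorted array is [11, 17, 21, 26, 27, 32, 33, 40].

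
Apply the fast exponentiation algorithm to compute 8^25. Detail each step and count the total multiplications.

Computing 8^25 by squaring (build up from 8^1; each line after the first costs one multiplication):

8^1 = 8
8^2 = (8^1)^2 = 8^2 = 64
8^3 = 8 * 8^2 = 8 * 64 = 512
8^6 = (8^3)^2 = 512^2 = 262144
8^12 = (8^6)^2 = 262144^2 = 68719476736
8^24 = (8^12)^2 = 68719476736^2 = 4722366482869645213696
8^25 = 8 * 8^24 = 8 * 4722366482869645213696 = 37778931862957161709568

Result: 37778931862957161709568
Multiplications needed: 6 (6 lines after 8^1)

8^25 = 37778931862957161709568. Using exponentiation by squaring, this requires 6 multiplications. The key idea: if the exponent is even, square the half-power; if odd, multiply by the base once.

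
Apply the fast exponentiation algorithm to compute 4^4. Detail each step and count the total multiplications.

Computing 4^4 by squaring (build up from 4^1; each line after the first costs one multiplication):

4^1 = 4
4^2 = (4^1)^2 = 4^2 = 16
4^4 = (4^2)^2 = 16^2 = 256

Result: 256
Multiplications needed: 2 (2 lines after 4^1)

4^4 = 256. Using exponentiation by squaring, this requires 2 multiplications. The key idea: if the exponent is even, square the half-power; if odd, multiply by the base once.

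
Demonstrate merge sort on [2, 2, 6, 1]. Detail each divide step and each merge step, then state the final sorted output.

Merge sort trace:

Split: [2, 2, 6, 1] -> [2, 2] and [6, 1]
  Split: [2, 2] -> [2] and [2]
  Merge: [2] + [2] -> [2, 2]
  Split: [6, 1] -> [6] and [1]
  Merge: [6] + [1] -> [1, 6]
Merge: [2, 2] + [1, 6] -> [1, 2, 2, 6]

Final sorted array: [1, 2, 2, 6]

The merge sort proceeds by recursively splitting the array and merging sorted halves.
After all merges, the sorted array is [1, 2, 2, 6].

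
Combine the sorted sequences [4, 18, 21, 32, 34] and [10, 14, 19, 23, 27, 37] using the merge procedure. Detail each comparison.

Merging process:

Compare 4 vs 10: take 4 from left. Merged: [4]
Compare 18 vs 10: take 10 from right. Merged: [4, 10]
Compare 18 vs 14: take 14 from right. Merged: [4, 10, 14]
Compare 18 vs 19: take 18 from left. Merged: [4, 10, 14, 18]
Compare 21 vs 19: take 19 from right. Merged: [4, 10, 14, 18, 19]
Compare 21 vs 23: take 21 from left. Merged: [4, 10, 14, 18, 19, 21]
Compare 32 vs 23: take 23 from right. Merged: [4, 10, 14, 18, 19, 21, 23]
Compare 32 vs 27: take 27 from right. Merged: [4, 10, 14, 18, 19, 21, 23, 27]
Compare 32 vs 37: take 32 from left. Merged: [4, 10, 14, 18, 19, 21, 23, 27, 32]
Compare 34 vs 37: take 34 from left. Merged: [4, 10, 14, 18, 19, 21, 23, 27, 32, 34]
Append remaining from right: [37]. Merged: [4, 10, 14, 18, 19, 21, 23, 27, 32, 34, 37]

Final merged array: [4, 10, 14, 18, 19, 21, 23, 27, 32, 34, 37]
Total comparisons: 10

The merged array is [4, 10, 14, 18, 19, 21, 23, 27, 32, 34, 37], requiring 10 comparisons. The merge step runs in O(n) time where n is the total number of elements.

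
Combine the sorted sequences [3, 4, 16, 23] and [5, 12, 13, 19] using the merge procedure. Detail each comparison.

Merging process:

Compare 3 vs 5: take 3 from left. Merged: [3]
Compare 4 vs 5: take 4 from left. Merged: [3, 4]
Compare 16 vs 5: take 5 from right. Merged: [3, 4, 5]
Compare 16 vs 12: take 12 from right. Merged: [3, 4, 5, 12]
Compare 16 vs 13: take 13 from right. Merged: [3, 4, 5, 12, 13]
Compare 16 vs 19: take 16 from left. Merged: [3, 4, 5, 12, 13, 16]
Compare 23 vs 19: take 19 from right. Merged: [3, 4, 5, 12, 13, 16, 19]
Append remaining from left: [23]. Merged: [3, 4, 5, 12, 13, 16, 19, 23]

Final merged array: [3, 4, 5, 12, 13, 16, 19, 23]
Total comparisons: 7

The merged array is [3, 4, 5, 12, 13, 16, 19, 23], requiring 7 comparisons. The merge step runs in O(n) time where n is the total number of elements.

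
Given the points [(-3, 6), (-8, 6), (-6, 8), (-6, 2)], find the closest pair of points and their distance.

Computing all pairwise distances among 4 points:

d((-3, 6), (-8, 6)) = 5.0
d((-3, 6), (-6, 8)) = 3.6056
d((-3, 6), (-6, 2)) = 5.0
d((-8, 6), (-6, 8)) = 2.8284 <-- minimum
d((-8, 6), (-6, 2)) = 4.4721
d((-6, 8), (-6, 2)) = 6.0

Closest pair: (-8, 6) and (-6, 8) with distance 2.8284

The closest pair is (-8, 6) and (-6, 8) with Euclidean distance 2.8284. For 4 points, brute-force pairwise comparison is shown above. For large n, the divide-and-conquer algorithm (sort by x, recurse on halves, check the dividing strip) achieves O(n log n).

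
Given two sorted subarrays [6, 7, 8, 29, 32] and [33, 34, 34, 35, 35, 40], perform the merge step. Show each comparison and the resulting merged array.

Merging process:

Compare 6 vs 33: take 6 from left. Merged: [6]
Compare 7 vs 33: take 7 from left. Merged: [6, 7]
Compare 8 vs 33: take 8 from left. Merged: [6, 7, 8]
Compare 29 vs 33: take 29 from left. Merged: [6, 7, 8, 29]
Compare 32 vs 33: take 32 from left. Merged: [6, 7, 8, 29, 32]
Append remaining from right: [33, 34, 34, 35, 35, 40]. Merged: [6, 7, 8, 29, 32, 33, 34, 34, 35, 35, 40]

Final merged array: [6, 7, 8, 29, 32, 33, 34, 34, 35, 35, 40]
Total comparisons: 5

The merged array is [6, 7, 8, 29, 32, 33, 34, 34, 35, 35, 40], requiring 5 comparisons. The merge step runs in O(n) time where n is the total number of elements.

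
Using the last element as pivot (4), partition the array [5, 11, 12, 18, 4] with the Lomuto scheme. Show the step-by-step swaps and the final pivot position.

Lomuto partition with pivot = 4:

Initial array: [5, 11, 12, 18, 4]

arr[0]=5 > 4: no swap
arr[1]=11 > 4: no swap
arr[2]=12 > 4: no swap
arr[3]=18 > 4: no swap

Place pivot at position 0: [4, 11, 12, 18, 5]
Pivot position: 0

After partitioning with pivot 4, the array becomes [4, 11, 12, 18, 5]. The pivot is placed at index 0. All elements to the left of the pivot are <= 4, and all elements to the right are > 4.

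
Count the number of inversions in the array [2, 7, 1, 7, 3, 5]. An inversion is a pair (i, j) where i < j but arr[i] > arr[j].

Finding inversions in [2, 7, 1, 7, 3, 5]:

(0, 2): arr[0]=2 > arr[2]=1
(1, 2): arr[1]=7 > arr[2]=1
(1, 4): arr[1]=7 > arr[4]=3
(1, 5): arr[1]=7 > arr[5]=5
(3, 4): arr[3]=7 > arr[4]=3
(3, 5): arr[3]=7 > arr[5]=5

Total inversions: 6

The array has 6 inversion(s): (0,2), (1,2), (1,4), (1,5), (3,4), (3,5). Each pair (i,j) satisfies i < j and arr[i] > arr[j].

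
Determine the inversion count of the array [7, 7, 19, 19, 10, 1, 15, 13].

Finding inversions in [7, 7, 19, 19, 10, 1, 15, 13]:

(0, 5): arr[0]=7 > arr[5]=1
(1, 5): arr[1]=7 > arr[5]=1
(2, 4): arr[2]=19 > arr[4]=10
(2, 5): arr[2]=19 > arr[5]=1
(2, 6): arr[2]=19 > arr[6]=15
(2, 7): arr[2]=19 > arr[7]=13
(3, 4): arr[3]=19 > arr[4]=10
(3, 5): arr[3]=19 > arr[5]=1
(3, 6): arr[3]=19 > arr[6]=15
(3, 7): arr[3]=19 > arr[7]=13
(4, 5): arr[4]=10 > arr[5]=1
(6, 7): arr[6]=15 > arr[7]=13

Total inversions: 12

The array has 12 inversion(s): (0,5), (1,5), (2,4), (2,5), (2,6), (2,7), (3,4), (3,5), (3,6), (3,7), (4,5), (6,7). Each pair (i,j) satisfies i < j and arr[i] > arr[j].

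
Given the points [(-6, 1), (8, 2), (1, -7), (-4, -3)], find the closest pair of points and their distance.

Computing all pairwise distances among 4 points:

d((-6, 1), (8, 2)) = 14.0357
d((-6, 1), (1, -7)) = 10.6301
d((-6, 1), (-4, -3)) = 4.4721 <-- minimum
d((8, 2), (1, -7)) = 11.4018
d((8, 2), (-4, -3)) = 13.0
d((1, -7), (-4, -3)) = 6.4031

Closest pair: (-6, 1) and (-4, -3) with distance 4.4721

The closest pair is (-6, 1) and (-4, -3) with Euclidean distance 4.4721. For 4 points, brute-force pairwise comparison is shown above. For large n, the divide-and-conquer algorithm (sort by x, recurse on halves, check the dividing strip) achieves O(n log n).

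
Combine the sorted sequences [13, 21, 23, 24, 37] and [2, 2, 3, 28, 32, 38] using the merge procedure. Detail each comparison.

Merging process:

Compare 13 vs 2: take 2 from right. Merged: [2]
Compare 13 vs 2: take 2 from right. Merged: [2, 2]
Compare 13 vs 3: take 3 from right. Merged: [2, 2, 3]
Compare 13 vs 28: take 13 from left. Merged: [2, 2, 3, 13]
Compare 21 vs 28: take 21 from left. Merged: [2, 2, 3, 13, 21]
Compare 23 vs 28: take 23 from left. Merged: [2, 2, 3, 13, 21, 23]
Compare 24 vs 28: take 24 from left. Merged: [2, 2, 3, 13, 21, 23, 24]
Compare 37 vs 28: take 28 from right. Merged: [2, 2, 3, 13, 21, 23, 24, 28]
Compare 37 vs 32: take 32 from right. Merged: [2, 2, 3, 13, 21, 23, 24, 28, 32]
Compare 37 vs 38: take 37 from left. Merged: [2, 2, 3, 13, 21, 23, 24, 28, 32, 37]
Append remaining from right: [38]. Merged: [2, 2, 3, 13, 21, 23, 24, 28, 32, 37, 38]

Final merged array: [2, 2, 3, 13, 21, 23, 24, 28, 32, 37, 38]
Total comparisons: 10

The merged array is [2, 2, 3, 13, 21, 23, 24, 28, 32, 37, 38], requiring 10 comparisons. The merge step runs in O(n) time where n is the total number of elements.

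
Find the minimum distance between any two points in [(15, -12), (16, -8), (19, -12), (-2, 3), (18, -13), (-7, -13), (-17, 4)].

Computing all pairwise distances among 7 points:

d((15, -12), (16, -8)) = 4.1231
d((15, -12), (19, -12)) = 4.0
d((15, -12), (-2, 3)) = 22.6716
d((15, -12), (18, -13)) = 3.1623
d((15, -12), (-7, -13)) = 22.0227
d((15, -12), (-17, 4)) = 35.7771
d((16, -8), (19, -12)) = 5.0
d((16, -8), (-2, 3)) = 21.095
d((16, -8), (18, -13)) = 5.3852
d((16, -8), (-7, -13)) = 23.5372
d((16, -8), (-17, 4)) = 35.1141
d((19, -12), (-2, 3)) = 25.807
d((19, -12), (18, -13)) = 1.4142 <-- minimum
d((19, -12), (-7, -13)) = 26.0192
d((19, -12), (-17, 4)) = 39.3954
d((-2, 3), (18, -13)) = 25.6125
d((-2, 3), (-7, -13)) = 16.7631
d((-2, 3), (-17, 4)) = 15.0333
d((18, -13), (-7, -13)) = 25.0
d((18, -13), (-17, 4)) = 38.9102
d((-7, -13), (-17, 4)) = 19.7231

Closest pair: (19, -12) and (18, -13) with distance 1.4142

The closest pair is (19, -12) and (18, -13) with Euclidean distance 1.4142. For 7 points, brute-force pairwise comparison is shown above. For large n, the divide-and-conquer algorithm (sort by x, recurse on halves, check the dividing strip) achieves O(n log n).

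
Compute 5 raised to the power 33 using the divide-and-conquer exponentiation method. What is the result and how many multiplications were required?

Computing 5^33 by squaring (build up from 5^1; each line after the first costs one multiplication):

5^1 = 5
5^2 = (5^1)^2 = 5^2 = 25
5^4 = (5^2)^2 = 25^2 = 625
5^8 = (5^4)^2 = 625^2 = 390625
5^16 = (5^8)^2 = 390625^2 = 152587890625
5^32 = (5^16)^2 = 152587890625^2 = 23283064365386962890625
5^33 = 5 * 5^32 = 5 * 23283064365386962890625 = 116415321826934814453125

Result: 116415321826934814453125
Multiplications needed: 6 (6 lines after 5^1)

5^33 = 116415321826934814453125. Using exponentiation by squaring, this requires 6 multiplications. The key idea: if the exponent is even, square the half-power; if odd, multiply by the base once.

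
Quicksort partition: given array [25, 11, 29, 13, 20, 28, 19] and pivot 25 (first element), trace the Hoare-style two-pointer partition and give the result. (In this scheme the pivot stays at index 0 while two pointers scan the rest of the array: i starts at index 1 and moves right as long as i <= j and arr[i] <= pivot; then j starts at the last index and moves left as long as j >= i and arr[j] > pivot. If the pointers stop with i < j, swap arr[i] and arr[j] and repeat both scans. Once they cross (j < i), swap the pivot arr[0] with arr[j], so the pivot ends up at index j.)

Hoare-style two-pointer partition with pivot = 25:

Initial array: [25, 11, 29, 13, 20, 28, 19]

Pointers start at i = 1, j = 6.
i stops at index 2 (arr[2]=29 > 25), j stops at index 6 (arr[6]=19 <= 25): swap arr[2] and arr[6], array becomes [25, 11, 19, 13, 20, 28, 29]
i ends at 5, j ends at 4: the pointers have crossed (j < i), so scanning stops.

Swap pivot arr[0] with arr[4] to place pivot at position 4: [20, 11, 19, 13, 25, 28, 29]
Pivot position: 4

After partitioning with pivot 25, the array becomes [20, 11, 19, 13, 25, 28, 29]. The pivot is placed at index 4. All elements to the left of the pivot are <= 25, and all elements to the right are > 25.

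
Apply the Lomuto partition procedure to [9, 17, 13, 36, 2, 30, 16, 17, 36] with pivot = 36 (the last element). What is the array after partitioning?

Lomuto partition with pivot = 36:

Initial array: [9, 17, 13, 36, 2, 30, 16, 17, 36]

arr[0]=9 <= 36: swap with position 0, array becomes [9, 17, 13, 36, 2, 30, 16, 17, 36]
arr[1]=17 <= 36: swap with position 1, array becomes [9, 17, 13, 36, 2, 30, 16, 17, 36]
arr[2]=13 <= 36: swap with position 2, array becomes [9, 17, 13, 36, 2, 30, 16, 17, 36]
arr[3]=36 <= 36: swap with position 3, array becomes [9, 17, 13, 36, 2, 30, 16, 17, 36]
arr[4]=2 <= 36: swap with position 4, array becomes [9, 17, 13, 36, 2, 30, 16, 17, 36]
arr[5]=30 <= 36: swap with position 5, array becomes [9, 17, 13, 36, 2, 30, 16, 17, 36]
arr[6]=16 <= 36: swap with position 6, array becomes [9, 17, 13, 36, 2, 30, 16, 17, 36]
arr[7]=17 <= 36: swap with position 7, array becomes [9, 17, 13, 36, 2, 30, 16, 17, 36]

Place pivot at position 8: [9, 17, 13, 36, 2, 30, 16, 17, 36]
Pivot position: 8

After partitioning with pivot 36, the array becomes [9, 17, 13, 36, 2, 30, 16, 17, 36]. The pivot is placed at index 8. All elements to the left of the pivot are <= 36, and all elements to the right are > 36.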